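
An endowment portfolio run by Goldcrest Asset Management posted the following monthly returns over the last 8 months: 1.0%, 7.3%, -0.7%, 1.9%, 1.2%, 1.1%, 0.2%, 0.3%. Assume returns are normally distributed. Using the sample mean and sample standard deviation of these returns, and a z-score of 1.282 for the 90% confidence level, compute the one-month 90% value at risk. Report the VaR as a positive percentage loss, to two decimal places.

1.61

Mean return r̄ = 12.30 / 8 = 1.5375%
Sample σ = √[Σ(r − r̄)² / 7] = √[42.2588 / 7] = √6.0370 = 2.4570%
VaR = −(r̄ − z·σ) = −(1.5375 − 1.282 × 2.4570) = −(-1.6124) = 1.6124%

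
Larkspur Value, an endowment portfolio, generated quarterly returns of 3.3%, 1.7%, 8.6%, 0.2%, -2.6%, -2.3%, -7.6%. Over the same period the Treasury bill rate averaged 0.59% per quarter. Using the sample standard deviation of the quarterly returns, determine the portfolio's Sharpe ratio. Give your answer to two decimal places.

-0.08

r̄ = (3.3 + 1.7 + 8.6 + 0.2 − 2.6 − 2.3 − 7.6) / 7 = 0.1857%
Sample std dev = √[157.3486 / 6] = 5.1210%
Sharpe = (r̄ − rf) / σ = (0.1857 − 0.59) / 5.1210 = -0.4043 / 5.1210 = -0.0789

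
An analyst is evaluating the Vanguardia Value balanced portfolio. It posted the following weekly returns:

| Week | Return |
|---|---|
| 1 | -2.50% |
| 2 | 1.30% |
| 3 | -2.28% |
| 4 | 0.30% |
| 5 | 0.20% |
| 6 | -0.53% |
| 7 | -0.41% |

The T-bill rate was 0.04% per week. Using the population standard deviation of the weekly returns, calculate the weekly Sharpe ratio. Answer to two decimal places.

-0.47

μ = (-2.5 + 1.3 − 2.28 + 0.3 + 0.2 − 0.53 − 0.41) / 7 = -0.5600%
Σ(r − μ)² = 11.5222; population σ = √(11.5222/7) = 1.2830%
Sharpe = (μ − rf) / σ = (-0.5600 − 0.04) / 1.2830 = -0.6000 / 1.2830 = -0.4677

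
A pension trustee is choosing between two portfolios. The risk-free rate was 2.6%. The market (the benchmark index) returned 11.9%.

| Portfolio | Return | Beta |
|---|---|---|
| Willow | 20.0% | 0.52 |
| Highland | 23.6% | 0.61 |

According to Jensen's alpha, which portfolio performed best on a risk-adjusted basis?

Willow: α = 20.0% − [2.6% + 0.52 × (11.9% − 2.6%)] = 12.564
Highland: α = 23.6% − [2.6% + 0.61 × (11.9% − 2.6%)] = 15.327
Highest: Highland (15.327).

Highland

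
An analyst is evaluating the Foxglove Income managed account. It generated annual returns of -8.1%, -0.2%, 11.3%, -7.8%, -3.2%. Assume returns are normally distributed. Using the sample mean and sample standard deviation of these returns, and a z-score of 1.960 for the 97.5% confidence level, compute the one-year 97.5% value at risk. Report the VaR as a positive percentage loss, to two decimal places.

17.15

r̄ = (-8.1 − 0.2 + 11.3 − 7.8 − 3.2) / 5 = -8.00 / 5 = -1.6000%
Σ(r − r̄)² = (-8.1 − (-1.6000))² + (-0.2 − (-1.6000))² + (11.3 − (-1.6000))² + … = 251.6200
sample σ = √(251.6200 / 4) = √62.9050 = 7.9313%
VaR = −(r̄ − z·σ) = −(-1.6000 − 1.960 × 7.9313) = −(-17.1453) = 17.1453%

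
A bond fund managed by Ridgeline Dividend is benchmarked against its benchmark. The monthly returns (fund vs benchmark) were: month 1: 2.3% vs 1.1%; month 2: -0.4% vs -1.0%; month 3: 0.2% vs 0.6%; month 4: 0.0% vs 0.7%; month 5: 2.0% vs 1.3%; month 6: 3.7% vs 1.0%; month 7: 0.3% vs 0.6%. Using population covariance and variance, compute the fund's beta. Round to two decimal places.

r̄p = 1.1571%,  r̄m = 0.6143%
Cov = Σ(rp − r̄p)(rm − r̄m) / 7 = 0.6506
Var(rm) = Σ(rm − r̄m)² / 7 = 0.4955
β = Cov / Var = 0.6506 / 0.4955 = 1.3130

1.31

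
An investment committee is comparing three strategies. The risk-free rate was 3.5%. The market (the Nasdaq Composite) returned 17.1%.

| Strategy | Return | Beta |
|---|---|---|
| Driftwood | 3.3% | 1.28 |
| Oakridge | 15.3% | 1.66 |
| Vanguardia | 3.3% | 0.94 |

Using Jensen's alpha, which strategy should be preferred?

Driftwood: α = 3.3% − [3.5% + 1.28 × (17.1% − 3.5%)] = -17.608
Oakridge: α = 15.3% − [3.5% + 1.66 × (17.1% − 3.5%)] = -10.776
Vanguardia: α = 3.3% − [3.5% + 0.94 × (17.1% − 3.5%)] = -12.984
Highest: Oakridge (-10.776).

Oakridge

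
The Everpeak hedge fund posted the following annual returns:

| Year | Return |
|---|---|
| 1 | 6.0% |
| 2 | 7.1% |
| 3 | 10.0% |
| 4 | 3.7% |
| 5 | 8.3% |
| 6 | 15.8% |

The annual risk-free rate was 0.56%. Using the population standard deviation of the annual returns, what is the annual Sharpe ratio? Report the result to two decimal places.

r̄ = (6 + 7.1 + 10 + 3.7 + 8.3 + 15.8) / 6 = 50.90 / 6 = 8.4833%
Σ(r − r̄)² = (6 − 8.4833)² + (7.1 − 8.4833)² + (10 − 8.4833)² + … = 86.8283
population σ = √(86.8283 / 6) = √14.4714 = 3.8041%
Sharpe = (r̄ − rf) / σ = (8.4833 − 0.56) / 3.8041 = 7.9233 / 3.8041 = 2.0828

2.08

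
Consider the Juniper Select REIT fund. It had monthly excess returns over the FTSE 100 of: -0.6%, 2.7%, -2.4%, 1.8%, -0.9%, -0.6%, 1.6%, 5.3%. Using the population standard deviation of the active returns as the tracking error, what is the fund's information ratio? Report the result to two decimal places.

0.37

μ = (-0.6 + 2.7 − 2.4 + 1.8 − 0.9 − 0.6 + 1.6 + 5.3) / 8 = 0.8625%
Σ(r − μ)² = 42.5188; population σ = √(42.5188/8) = 2.3054%
IR = μ / tracking error = 0.8625 / 2.3054 = 0.3741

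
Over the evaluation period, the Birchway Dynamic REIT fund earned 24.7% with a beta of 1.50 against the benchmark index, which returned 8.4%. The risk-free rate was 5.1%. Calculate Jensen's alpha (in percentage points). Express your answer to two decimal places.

14.65

CAPM expected return = Rf + β(Rm − Rf) = 5.1% + 1.50 × (8.4% − 5.1%) = 5.1 + 1.50 × 3.30 = 10.0500%
Jensen's α = Rp − E[R] = 24.7% − 10.0500% = 14.6500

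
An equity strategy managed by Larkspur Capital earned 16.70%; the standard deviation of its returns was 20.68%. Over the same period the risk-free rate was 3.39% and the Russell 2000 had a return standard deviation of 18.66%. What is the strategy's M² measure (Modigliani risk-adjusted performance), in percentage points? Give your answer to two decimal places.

15.40

Sharpe = (Rp − Rf) / σp = (16.70% − 3.39%) / 20.68% = 0.6436
M² = Rf + Sharpe × σm = 3.39% + 0.6436 × 18.66% = 15.3996%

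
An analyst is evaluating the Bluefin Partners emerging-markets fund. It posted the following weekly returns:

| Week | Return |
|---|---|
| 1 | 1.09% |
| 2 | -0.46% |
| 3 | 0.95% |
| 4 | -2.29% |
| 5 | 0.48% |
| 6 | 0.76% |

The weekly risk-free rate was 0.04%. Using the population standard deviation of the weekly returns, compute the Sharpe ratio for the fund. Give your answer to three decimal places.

r̄ = (1.09 − 0.46 + 0.95 − 2.29 + 0.48 + 0.76) / 6 = 0.530 / 6 = 0.0883%
Σ(r − r̄)² = (1.09 − 0.0883)² + (-0.46 − 0.0883)² + … = 8.3075
population σ = √(8.3075 / 6) = √1.3846 = 1.1767%
Sharpe = (r̄ − rf) / σ = (0.0883 − 0.04) / 1.1767 = 0.0483 / 1.1767 = 0.0410

0.041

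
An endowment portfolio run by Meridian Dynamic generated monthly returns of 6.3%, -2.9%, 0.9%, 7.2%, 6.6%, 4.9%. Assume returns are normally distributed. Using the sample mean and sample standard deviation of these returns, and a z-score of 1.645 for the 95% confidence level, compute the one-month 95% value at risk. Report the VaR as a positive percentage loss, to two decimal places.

μ = (6.3 − 2.9 + 0.9 + 7.2 + 6.6 + 4.9) / 6 = 23.00 / 6 = 3.8333%
Sample σ = √[Σ(r − μ)² / 5] = √[80.1533 / 5] = √16.0307 = 4.0038%
VaR = −(μ − z·σ) = −(3.8333 − 1.645 × 4.0038) = −(-2.7530) = 2.7530%

2.75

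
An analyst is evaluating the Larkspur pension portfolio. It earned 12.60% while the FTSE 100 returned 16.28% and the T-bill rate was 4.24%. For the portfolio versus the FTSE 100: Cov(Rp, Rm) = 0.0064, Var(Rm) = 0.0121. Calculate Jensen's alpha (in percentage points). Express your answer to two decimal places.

1.99

β = Cov / Var = 0.0064 / 0.0121 = 0.5289
E[R] = Rf + β(Rm − Rf) = 4.24% + 0.5289 × (16.28% − 4.24%) = 10.6080%
α = Rp − E[R] = 12.60% − 10.6080% = 1.9920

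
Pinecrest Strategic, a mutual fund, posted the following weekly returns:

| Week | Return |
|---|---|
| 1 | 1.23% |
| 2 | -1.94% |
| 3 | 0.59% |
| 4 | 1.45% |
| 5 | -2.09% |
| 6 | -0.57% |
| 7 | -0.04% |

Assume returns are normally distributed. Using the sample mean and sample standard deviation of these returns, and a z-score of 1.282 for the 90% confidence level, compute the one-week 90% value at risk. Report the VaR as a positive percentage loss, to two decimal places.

Mean return r̄ = -1.370 / 7 = -0.1957%
Σ(r − r̄)² = (1.23 − (-0.1957))² + (-1.94 − (-0.1957))² + (0.59 − (-0.1957))² + … = 12.1536
sample σ = √(12.1536 / 6) = √2.0256 = 1.4232%
VaR = −(r̄ − z·σ) = −(-0.1957 − 1.282 × 1.4232) = −(-2.0202) = 2.0202%

2.02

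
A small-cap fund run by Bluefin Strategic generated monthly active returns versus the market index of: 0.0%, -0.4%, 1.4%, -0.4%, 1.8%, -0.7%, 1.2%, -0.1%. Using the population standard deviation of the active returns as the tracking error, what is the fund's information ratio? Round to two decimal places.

μ = (0 − 0.4 + 1.4 − 0.4 + 1.8 − 0.7 + 1.2 − 0.1) / 8 = 0.3500%
Population σ = √[Σ(r − μ)² / 8] = √[6.4800 / 8] = √0.8100 = 0.9000%
IR = μ / tracking error = 0.3500 / 0.9000 = 0.3889

0.39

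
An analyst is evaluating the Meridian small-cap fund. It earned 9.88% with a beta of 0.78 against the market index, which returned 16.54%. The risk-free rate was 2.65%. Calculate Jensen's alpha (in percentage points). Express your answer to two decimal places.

-3.60

CAPM expected return = Rf + β(Rm − Rf) = 2.65% + 0.78 × (16.54% − 2.65%) = 2.65 + 0.78 × 13.89 = 13.4842%
Jensen's α = Rp − E[R] = 9.88% − 13.4842% = -3.6042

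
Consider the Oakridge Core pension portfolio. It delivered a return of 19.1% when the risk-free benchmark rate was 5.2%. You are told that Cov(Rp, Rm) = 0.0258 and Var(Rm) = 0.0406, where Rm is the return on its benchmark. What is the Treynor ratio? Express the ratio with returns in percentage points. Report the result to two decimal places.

β = Cov / Var = 0.0258 / 0.0406 = 0.6355
Treynor = (Rp − Rf) / β = (19.1% − 5.2%) / 0.6355 = 13.90 / 0.6355 = 21.8725

21.87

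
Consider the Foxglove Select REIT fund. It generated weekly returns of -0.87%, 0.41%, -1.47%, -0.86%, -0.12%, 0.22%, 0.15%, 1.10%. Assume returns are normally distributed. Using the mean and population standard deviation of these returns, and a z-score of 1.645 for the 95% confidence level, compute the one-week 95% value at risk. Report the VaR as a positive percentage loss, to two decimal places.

r̄ = (-0.87 + 0.41 − 1.47 − 0.86 − 0.12 + 0.22 + 0.15 + 1.1) / 8 = -0.1800%
Σ(r − r̄)² = (-0.87 − (-0.1800))² + (0.41 − (-0.1800))² + (-1.47 − (-0.1800))² + … = 4.8616
σ = √[4.8616 / 8] = 0.7796%
VaR = −(r̄ − z·σ) = −(-0.1800 − 1.645 × 0.7796) = −(-1.4624) = 1.4624%

1.46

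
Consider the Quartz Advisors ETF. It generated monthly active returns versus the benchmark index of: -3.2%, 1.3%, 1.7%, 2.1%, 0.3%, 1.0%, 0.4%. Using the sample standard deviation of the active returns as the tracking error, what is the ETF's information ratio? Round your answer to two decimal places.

Mean return r̄ = 3.60 / 7 = 0.5143%
Σ(r − r̄)² = (-3.2 − 0.5143)² + (1.3 − 0.5143)² + … = 18.6286
σ = √[18.6286 / 6] = 1.7620%
IR = r̄ / tracking error = 0.5143 / 1.7620 = 0.2919

0.29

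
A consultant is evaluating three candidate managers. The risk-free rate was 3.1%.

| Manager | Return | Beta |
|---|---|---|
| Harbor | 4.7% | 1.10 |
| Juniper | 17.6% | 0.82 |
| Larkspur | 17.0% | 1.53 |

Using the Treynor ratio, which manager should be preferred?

Juniper

Harbor: Treynor = (4.7% − 3.1%) / 1.10 = 1.455
Juniper: Treynor = (17.6% − 3.1%) / 0.82 = 17.683
Larkspur: Treynor = (17.0% − 3.1%) / 1.53 = 9.085
Highest: Juniper (17.683).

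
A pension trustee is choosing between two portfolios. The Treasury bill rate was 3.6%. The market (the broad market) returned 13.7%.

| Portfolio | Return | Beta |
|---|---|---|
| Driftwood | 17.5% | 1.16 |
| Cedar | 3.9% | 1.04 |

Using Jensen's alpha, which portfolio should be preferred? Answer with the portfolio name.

Driftwood

Driftwood: α = 17.5% − [3.6% + 1.16 × (13.7% − 3.6%)] = 2.184
Cedar: α = 3.9% − [3.6% + 1.04 × (13.7% − 3.6%)] = -10.204
Highest: Driftwood (2.184).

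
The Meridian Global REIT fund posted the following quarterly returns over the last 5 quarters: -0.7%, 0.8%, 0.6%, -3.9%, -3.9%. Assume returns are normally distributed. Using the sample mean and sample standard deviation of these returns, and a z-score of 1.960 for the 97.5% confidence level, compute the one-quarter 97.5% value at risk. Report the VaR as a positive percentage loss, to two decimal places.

6.00

Mean return μ = -7.10 / 5 = -1.4200%
Σ(r − μ)² = (-0.7 − (-1.4200))² + (0.8 − (-1.4200))² + … = 21.8280
σ = √[21.8280 / 4] = 2.3360%
VaR = −(μ − z·σ) = −(-1.4200 − 1.960 × 2.3360) = −(-5.9986) = 5.9986%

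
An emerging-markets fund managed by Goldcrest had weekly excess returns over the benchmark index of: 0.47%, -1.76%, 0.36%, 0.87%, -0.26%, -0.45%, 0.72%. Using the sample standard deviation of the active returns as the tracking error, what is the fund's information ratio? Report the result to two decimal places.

μ = (0.47 − 1.76 + 0.36 + 0.87 − 0.26 − 0.45 + 0.72) / 7 = -0.050 / 7 = -0.0071%
Sample σ = √[Σ(r − μ)² / 6] = √[4.9931 / 6] = √0.8322 = 0.9122%
IR = μ / tracking error = -0.0071 / 0.9122 = -0.0078

-0.01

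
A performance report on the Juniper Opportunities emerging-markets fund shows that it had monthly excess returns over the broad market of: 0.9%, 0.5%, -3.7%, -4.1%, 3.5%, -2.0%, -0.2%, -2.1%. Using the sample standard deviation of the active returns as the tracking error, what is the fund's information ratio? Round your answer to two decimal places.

Mean return r̄ = -7.20 / 8 = -0.9000%
Sample std dev = √[45.7800 / 7] = 2.5573%
IR = r̄ / tracking error = -0.9000 / 2.5573 = -0.3519

-0.35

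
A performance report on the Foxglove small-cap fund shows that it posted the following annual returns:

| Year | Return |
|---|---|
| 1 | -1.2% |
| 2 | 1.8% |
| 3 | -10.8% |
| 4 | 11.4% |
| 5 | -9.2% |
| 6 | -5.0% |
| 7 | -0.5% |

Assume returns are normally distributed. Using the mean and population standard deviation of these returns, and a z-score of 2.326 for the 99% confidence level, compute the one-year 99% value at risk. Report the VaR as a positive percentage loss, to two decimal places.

Mean return r̄ = -13.50 / 7 = -1.9286%
Σ(r − r̄)² = (-1.2 − (-1.9286))² + (1.8 − (-1.9286))² + (-10.8 − (-1.9286))² + … = 335.1343
σ = √[335.1343 / 7] = 6.9193%
VaR = −(r̄ − z·σ) = −(-1.9286 − 2.326 × 6.9193) = −(-18.0229) = 18.0229%

18.02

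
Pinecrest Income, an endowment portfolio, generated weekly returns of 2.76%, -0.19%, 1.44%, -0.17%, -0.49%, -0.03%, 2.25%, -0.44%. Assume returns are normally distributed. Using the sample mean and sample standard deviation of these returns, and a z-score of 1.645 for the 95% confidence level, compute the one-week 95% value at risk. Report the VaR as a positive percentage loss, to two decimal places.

r̄ = (2.76 − 0.19 + 1.44 − 0.17 − 0.49 − 0.03 + 2.25 − 0.44) / 8 = 5.130 / 8 = 0.6413%
Σ(r − r̄)² = (2.76 − 0.6413)² + (-0.19 − 0.6413)² + (1.44 − 0.6413)² + … = 11.9637
σ = √[11.9637 / 7] = 1.3073%
VaR = −(r̄ − z·σ) = −(0.6413 − 1.645 × 1.3073) = −(-1.5092) = 1.5092%

1.51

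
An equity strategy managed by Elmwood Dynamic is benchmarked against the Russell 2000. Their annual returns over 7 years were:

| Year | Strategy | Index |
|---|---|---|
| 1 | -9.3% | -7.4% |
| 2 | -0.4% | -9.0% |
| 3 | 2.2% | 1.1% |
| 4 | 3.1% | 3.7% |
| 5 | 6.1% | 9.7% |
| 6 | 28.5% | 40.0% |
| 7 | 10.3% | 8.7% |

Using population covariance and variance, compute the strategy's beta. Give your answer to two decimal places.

r̄p = 5.7857%,  r̄m = 6.6857%
Cov = Σ(rp − r̄p)(rm − r̄m) / 7 = 157.7598
Var(rm) = Σ(rm − r̄m)² / 7 = 229.6498
β = Cov / Var = 157.7598 / 229.6498 = 0.6870

0.69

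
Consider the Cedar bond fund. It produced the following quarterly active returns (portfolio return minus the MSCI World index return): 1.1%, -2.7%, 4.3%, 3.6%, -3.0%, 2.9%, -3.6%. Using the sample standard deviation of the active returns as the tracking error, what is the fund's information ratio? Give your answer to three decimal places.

μ = (1.1 − 2.7 + 4.3 + 3.6 − 3 + 2.9 − 3.6) / 7 = 2.60 / 7 = 0.3714%
Sample std dev = √[69.3543 / 6] = 3.3999%
IR = μ / tracking error = 0.3714 / 3.3999 = 0.1092

0.109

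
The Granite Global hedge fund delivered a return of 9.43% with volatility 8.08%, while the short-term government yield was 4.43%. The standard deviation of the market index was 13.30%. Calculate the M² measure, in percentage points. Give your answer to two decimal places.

Sharpe = (Rp − Rf) / σp = (9.43% − 4.43%) / 8.08% = 0.6188
M² = Rf + Sharpe × σm = 4.43% + 0.6188 × 13.30% = 12.6600%

12.66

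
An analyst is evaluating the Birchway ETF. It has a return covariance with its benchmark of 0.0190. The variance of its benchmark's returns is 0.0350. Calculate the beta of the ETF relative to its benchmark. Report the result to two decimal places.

0.54

β = Cov(Rp, Rm) / Var(Rm) = 0.0190 / 0.0350 = 0.5429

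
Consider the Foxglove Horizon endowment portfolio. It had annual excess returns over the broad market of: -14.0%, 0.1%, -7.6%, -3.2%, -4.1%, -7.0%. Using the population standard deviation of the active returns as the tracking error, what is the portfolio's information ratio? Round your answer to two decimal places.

r̄ = (-14 + 0.1 − 7.6 − 3.2 − 4.1 − 7) / 6 = -5.9667%
Σ(r − r̄)² = 116.2133; population σ = √(116.2133/6) = 4.4010%
IR = r̄ / tracking error = -5.9667 / 4.4010 = -1.3558

-1.36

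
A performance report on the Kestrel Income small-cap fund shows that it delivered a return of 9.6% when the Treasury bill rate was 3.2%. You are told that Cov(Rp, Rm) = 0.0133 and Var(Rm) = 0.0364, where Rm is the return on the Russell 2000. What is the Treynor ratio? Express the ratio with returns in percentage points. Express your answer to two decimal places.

17.52

β = Cov / Var = 0.0133 / 0.0364 = 0.3654
Treynor = (Rp − Rf) / β = (9.6% − 3.2%) / 0.3654 = 6.40 / 0.3654 = 17.5151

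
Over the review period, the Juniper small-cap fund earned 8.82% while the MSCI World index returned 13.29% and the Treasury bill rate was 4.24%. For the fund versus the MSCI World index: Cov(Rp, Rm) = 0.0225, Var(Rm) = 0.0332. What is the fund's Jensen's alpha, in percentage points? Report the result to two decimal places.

-1.55

β = Cov / Var = 0.0225 / 0.0332 = 0.6777
E[R] = Rf + β(Rm − Rf) = 4.24% + 0.6777 × (13.29% − 4.24%) = 10.3732%
α = Rp − E[R] = 8.82% − 10.3732% = -1.5532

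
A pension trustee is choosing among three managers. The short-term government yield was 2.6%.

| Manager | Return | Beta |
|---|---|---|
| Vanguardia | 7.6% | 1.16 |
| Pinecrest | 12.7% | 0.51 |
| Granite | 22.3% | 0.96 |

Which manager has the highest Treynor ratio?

Vanguardia: Treynor = (7.6% − 2.6%) / 1.16 = 4.310
Pinecrest: Treynor = (12.7% − 2.6%) / 0.51 = 19.804
Granite: Treynor = (22.3% − 2.6%) / 0.96 = 20.521
Highest: Granite (20.521).

Granite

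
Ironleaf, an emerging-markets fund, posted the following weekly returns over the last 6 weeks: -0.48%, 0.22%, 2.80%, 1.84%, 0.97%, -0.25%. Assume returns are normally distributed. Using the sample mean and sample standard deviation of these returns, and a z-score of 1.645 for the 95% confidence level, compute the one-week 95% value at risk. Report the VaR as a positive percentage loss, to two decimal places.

μ = (-0.48 + 0.22 + 2.8 + 1.84 + 0.97 − 0.25) / 6 = 0.8500%
Σ(r − μ)² = (-0.48 − 0.8500)² + (0.22 − 0.8500)² + … = 8.1728
sample σ = √(8.1728 / 5) = √1.6346 = 1.2785%
VaR = −(μ − z·σ) = −(0.8500 − 1.645 × 1.2785) = −(-1.2531) = 1.2531%

1.25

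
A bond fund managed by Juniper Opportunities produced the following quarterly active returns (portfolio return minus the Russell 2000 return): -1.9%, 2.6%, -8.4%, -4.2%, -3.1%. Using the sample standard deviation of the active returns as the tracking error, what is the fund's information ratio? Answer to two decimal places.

-0.75

μ = (-1.9 + 2.6 − 8.4 − 4.2 − 3.1) / 5 = -15.00 / 5 = -3.0000%
Sample σ = √[Σ(r − μ)² / 4] = √[63.1800 / 4] = √15.7950 = 3.9743%
IR = μ / tracking error = -3.0000 / 3.9743 = -0.7548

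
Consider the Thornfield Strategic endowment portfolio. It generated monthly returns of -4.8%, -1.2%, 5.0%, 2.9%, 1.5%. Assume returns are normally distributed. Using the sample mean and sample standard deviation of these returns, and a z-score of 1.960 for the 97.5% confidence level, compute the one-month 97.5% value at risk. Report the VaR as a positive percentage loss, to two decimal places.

6.77

Mean return μ = 3.40 / 5 = 0.6800%
Sample σ = √[Σ(r − μ)² / 4] = √[57.8280 / 4] = √14.4570 = 3.8022%
VaR = −(μ − z·σ) = −(0.6800 − 1.960 × 3.8022) = −(-6.7723) = 6.7723%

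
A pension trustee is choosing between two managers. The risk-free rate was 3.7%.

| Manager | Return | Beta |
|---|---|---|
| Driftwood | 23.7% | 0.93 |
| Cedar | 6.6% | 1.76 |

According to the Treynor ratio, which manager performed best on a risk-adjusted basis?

Driftwood: Treynor = (23.7% − 3.7%) / 0.93 = 21.505
Cedar: Treynor = (6.6% − 3.7%) / 1.76 = 1.648
Highest: Driftwood (21.505).

Driftwood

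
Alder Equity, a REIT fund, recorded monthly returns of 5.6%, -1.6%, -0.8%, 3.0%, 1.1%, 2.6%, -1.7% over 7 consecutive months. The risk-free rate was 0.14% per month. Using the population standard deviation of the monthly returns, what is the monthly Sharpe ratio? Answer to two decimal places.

r̄ = (5.6 − 1.6 − 0.8 + 3 + 1.1 + 2.6 − 1.7) / 7 = 8.20 / 7 = 1.1714%
Population σ = √[Σ(r − r̄)² / 7] = √[44.8143 / 7] = √6.4020 = 2.5302%
Sharpe = (r̄ − rf) / σ = (1.1714 − 0.14) / 2.5302 = 1.0314 / 2.5302 = 0.4076

0.41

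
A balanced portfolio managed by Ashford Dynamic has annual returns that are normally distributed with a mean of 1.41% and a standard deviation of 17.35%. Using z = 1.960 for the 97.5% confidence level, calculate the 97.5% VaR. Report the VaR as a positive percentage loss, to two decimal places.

32.60

VaR (as % loss) = −(μ − z·σ) = −(1.41% − 1.960 × 17.35%) = −(-32.5960%) = 32.5960%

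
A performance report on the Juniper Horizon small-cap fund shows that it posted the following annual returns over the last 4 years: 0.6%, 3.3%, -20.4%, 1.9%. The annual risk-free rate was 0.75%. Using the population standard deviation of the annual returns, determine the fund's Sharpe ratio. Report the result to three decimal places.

μ = (0.6 + 3.3 − 20.4 + 1.9) / 4 = -14.60 / 4 = -3.6500%
Population std dev = √[377.7300 / 4] = 9.7176%
Sharpe = (μ − rf) / σ = (-3.6500 − 0.75) / 9.7176 = -4.4000 / 9.7176 = -0.4528

-0.453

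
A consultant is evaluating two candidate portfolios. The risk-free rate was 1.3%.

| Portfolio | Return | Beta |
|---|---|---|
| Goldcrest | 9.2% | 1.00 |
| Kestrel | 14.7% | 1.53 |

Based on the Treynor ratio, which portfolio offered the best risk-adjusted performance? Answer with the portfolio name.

Kestrel

Goldcrest: Treynor = (9.2% − 1.3%) / 1.00 = 7.900
Kestrel: Treynor = (14.7% − 1.3%) / 1.53 = 8.758
Highest: Kestrel (8.758).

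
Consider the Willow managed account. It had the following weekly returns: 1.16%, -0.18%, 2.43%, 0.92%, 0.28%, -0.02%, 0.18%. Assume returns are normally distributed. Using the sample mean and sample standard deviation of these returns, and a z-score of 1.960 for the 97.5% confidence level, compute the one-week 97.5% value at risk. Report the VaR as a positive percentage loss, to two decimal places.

μ = (1.16 − 0.18 + 2.43 + 0.92 + 0.28 − 0.02 + 0.18) / 7 = 0.6814%
Sample σ = √[Σ(r − μ)² / 6] = √[4.9901 / 6] = √0.8317 = 0.9120%
VaR = −(μ − z·σ) = −(0.6814 − 1.960 × 0.9120) = −(-1.1061) = 1.1061%

1.11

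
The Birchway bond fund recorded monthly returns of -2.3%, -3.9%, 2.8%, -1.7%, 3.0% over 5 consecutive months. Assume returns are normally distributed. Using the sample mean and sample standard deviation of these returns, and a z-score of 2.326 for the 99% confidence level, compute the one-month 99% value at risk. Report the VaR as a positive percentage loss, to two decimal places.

r̄ = (-2.3 − 3.9 + 2.8 − 1.7 + 3) / 5 = -0.4200%
Σ(r − r̄)² = 39.3480; sample σ = √(39.3480/4) = 3.1364%
VaR = −(r̄ − z·σ) = −(-0.4200 − 2.326 × 3.1364) = −(-7.7153) = 7.7153%

7.72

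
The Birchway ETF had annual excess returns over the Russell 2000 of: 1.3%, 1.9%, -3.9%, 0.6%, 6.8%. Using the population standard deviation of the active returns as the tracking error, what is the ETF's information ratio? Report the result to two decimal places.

r̄ = (1.3 + 1.9 − 3.9 + 0.6 + 6.8) / 5 = 1.3400%
Σ(r − r̄)² = 58.1320; population σ = √(58.1320/5) = 3.4098%
IR = r̄ / tracking error = 1.3400 / 3.4098 = 0.3930

0.39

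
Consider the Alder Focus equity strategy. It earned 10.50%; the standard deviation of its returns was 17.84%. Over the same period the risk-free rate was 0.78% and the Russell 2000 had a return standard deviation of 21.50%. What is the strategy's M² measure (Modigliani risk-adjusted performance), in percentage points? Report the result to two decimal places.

12.49

Sharpe = (Rp − Rf) / σp = (10.50% − 0.78%) / 17.84% = 0.5448
M² = Rf + Sharpe × σm = 0.78% + 0.5448 × 21.50% = 12.4932%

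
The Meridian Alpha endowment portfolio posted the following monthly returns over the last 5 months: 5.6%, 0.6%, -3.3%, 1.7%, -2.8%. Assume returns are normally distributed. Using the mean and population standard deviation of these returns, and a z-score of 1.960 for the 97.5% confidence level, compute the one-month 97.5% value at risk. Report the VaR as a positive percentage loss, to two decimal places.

Mean return r̄ = 1.80 / 5 = 0.3600%
Σ(r − r̄)² = 52.6920; population σ = √(52.6920/5) = 3.2463%
VaR = −(r̄ − z·σ) = −(0.3600 − 1.960 × 3.2463) = −(-6.0027) = 6.0027%

6.00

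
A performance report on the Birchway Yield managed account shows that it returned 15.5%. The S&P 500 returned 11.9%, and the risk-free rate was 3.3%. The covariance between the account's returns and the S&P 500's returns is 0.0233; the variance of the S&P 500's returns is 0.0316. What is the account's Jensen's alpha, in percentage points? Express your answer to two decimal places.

β = Cov / Var = 0.0233 / 0.0316 = 0.7373
E[R] = Rf + β(Rm − Rf) = 3.3% + 0.7373 × (11.9% − 3.3%) = 9.6408%
α = Rp − E[R] = 15.5% − 9.6408% = 5.8592

5.86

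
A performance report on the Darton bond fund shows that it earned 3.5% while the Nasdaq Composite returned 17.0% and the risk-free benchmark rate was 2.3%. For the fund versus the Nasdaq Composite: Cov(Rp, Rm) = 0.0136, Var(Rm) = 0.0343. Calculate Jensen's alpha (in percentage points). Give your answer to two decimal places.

-4.63

β = Cov / Var = 0.0136 / 0.0343 = 0.3965
E[R] = Rf + β(Rm − Rf) = 2.3% + 0.3965 × (17.0% − 2.3%) = 8.1286%
α = Rp − E[R] = 3.5% − 8.1286% = -4.6286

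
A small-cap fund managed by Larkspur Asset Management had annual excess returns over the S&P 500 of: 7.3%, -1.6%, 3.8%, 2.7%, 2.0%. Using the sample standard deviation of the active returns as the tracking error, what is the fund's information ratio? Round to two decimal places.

μ = (7.3 − 1.6 + 3.8 + 2.7 + 2) / 5 = 2.8400%
Sample σ = √[Σ(r − μ)² / 4] = √[41.2520 / 4] = √10.3130 = 3.2114%
IR = μ / tracking error = 2.8400 / 3.2114 = 0.8843

0.88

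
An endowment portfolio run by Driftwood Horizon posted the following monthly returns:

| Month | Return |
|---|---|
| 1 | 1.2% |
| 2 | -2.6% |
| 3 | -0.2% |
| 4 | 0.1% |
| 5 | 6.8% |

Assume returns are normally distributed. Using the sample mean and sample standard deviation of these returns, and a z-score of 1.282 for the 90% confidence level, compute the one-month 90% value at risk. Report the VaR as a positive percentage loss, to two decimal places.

3.42

μ = (1.2 − 2.6 − 0.2 + 0.1 + 6.8) / 5 = 5.30 / 5 = 1.0600%
Σ(r − μ)² = (1.2 − 1.0600)² + (-2.6 − 1.0600)² + (-0.2 − 1.0600)² + … = 48.8720
sample σ = √(48.8720 / 4) = √12.2180 = 3.4954%
VaR = −(μ − z·σ) = −(1.0600 − 1.282 × 3.4954) = −(-3.4211) = 3.4211%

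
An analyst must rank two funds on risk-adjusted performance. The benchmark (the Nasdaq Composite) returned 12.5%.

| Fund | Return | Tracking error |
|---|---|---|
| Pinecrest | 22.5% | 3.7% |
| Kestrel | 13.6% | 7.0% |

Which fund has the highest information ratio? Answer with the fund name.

Pinecrest: IR = (22.5% − 12.5%) / 3.7% = 2.703
Kestrel: IR = (13.6% − 12.5%) / 7.0% = 0.157
Highest: Pinecrest (2.703).

Pinecrest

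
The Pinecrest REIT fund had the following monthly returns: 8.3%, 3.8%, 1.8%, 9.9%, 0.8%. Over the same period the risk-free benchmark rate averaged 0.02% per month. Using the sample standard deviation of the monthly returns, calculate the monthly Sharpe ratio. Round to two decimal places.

μ = (8.3 + 3.8 + 1.8 + 9.9 + 0.8) / 5 = 4.9200%
Sample std dev = √[64.1880 / 4] = 4.0059%
Sharpe = (μ − rf) / σ = (4.9200 − 0.02) / 4.0059 = 4.9000 / 4.0059 = 1.2232

1.22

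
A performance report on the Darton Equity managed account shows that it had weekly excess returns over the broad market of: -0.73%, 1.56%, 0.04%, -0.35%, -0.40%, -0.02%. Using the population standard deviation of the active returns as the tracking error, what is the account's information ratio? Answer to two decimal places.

r̄ = (-0.73 + 1.56 + 0.04 − 0.35 − 0.4 − 0.02) / 6 = 0.100 / 6 = 0.0167%
Σ(r − r̄)² = (-0.73 − 0.0167)² + (1.56 − 0.0167)² + (0.04 − 0.0167)² + … = 3.2493
population σ = √(3.2493 / 6) = √0.5416 = 0.7359%
IR = r̄ / tracking error = 0.0167 / 0.7359 = 0.0227

0.02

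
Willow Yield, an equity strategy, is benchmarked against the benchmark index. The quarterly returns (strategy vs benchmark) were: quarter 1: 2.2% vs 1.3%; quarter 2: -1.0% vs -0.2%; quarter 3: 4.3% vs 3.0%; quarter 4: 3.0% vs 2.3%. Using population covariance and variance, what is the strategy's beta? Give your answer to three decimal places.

1.602

r̄p = 2.1250%,  r̄m = 1.6000%
Cov = Σ(rp − r̄p)(rm − r̄m) / 4 = 2.3150
Var(rm) = Σ(rm − r̄m)² / 4 = 1.4450
β = Cov / Var = 2.3150 / 1.4450 = 1.6021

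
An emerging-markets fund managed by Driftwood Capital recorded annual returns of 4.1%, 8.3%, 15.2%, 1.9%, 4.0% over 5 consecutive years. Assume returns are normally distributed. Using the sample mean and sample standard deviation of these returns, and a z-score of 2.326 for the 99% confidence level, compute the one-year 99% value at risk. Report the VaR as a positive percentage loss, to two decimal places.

Mean return μ = 33.50 / 5 = 6.7000%
Σ(r − μ)² = 111.9000; sample σ = √(111.9000/4) = 5.2891%
VaR = −(μ − z·σ) = −(6.7000 − 2.326 × 5.2891) = −(-5.6024) = 5.6024%

5.60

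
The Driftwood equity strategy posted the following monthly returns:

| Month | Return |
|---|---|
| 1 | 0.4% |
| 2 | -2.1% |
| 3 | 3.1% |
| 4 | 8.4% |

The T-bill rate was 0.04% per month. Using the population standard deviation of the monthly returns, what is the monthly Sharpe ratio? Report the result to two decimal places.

μ = (0.4 − 2.1 + 3.1 + 8.4) / 4 = 2.4500%
Σ(r − μ)² = 60.7300; population σ = √(60.7300/4) = 3.8965%
Sharpe = (μ − rf) / σ = (2.4500 − 0.04) / 3.8965 = 2.4100 / 3.8965 = 0.6185

0.62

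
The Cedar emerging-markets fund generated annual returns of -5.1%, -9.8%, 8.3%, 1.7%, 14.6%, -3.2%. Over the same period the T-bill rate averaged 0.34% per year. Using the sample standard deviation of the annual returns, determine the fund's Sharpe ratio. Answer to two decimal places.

r̄ = (-5.1 − 9.8 + 8.3 + 1.7 + 14.6 − 3.2) / 6 = 6.50 / 6 = 1.0833%
Sample σ = √[Σ(r − r̄)² / 5] = √[410.1883 / 5] = √82.0377 = 9.0575%
Sharpe = (r̄ − rf) / σ = (1.0833 − 0.34) / 9.0575 = 0.7433 / 9.0575 = 0.0821

0.08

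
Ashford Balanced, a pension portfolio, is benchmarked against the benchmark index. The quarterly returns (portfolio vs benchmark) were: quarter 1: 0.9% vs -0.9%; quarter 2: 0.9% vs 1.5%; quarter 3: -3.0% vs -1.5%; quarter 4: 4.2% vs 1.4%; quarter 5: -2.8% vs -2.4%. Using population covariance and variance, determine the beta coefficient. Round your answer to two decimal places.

1.44

r̄p = 0.0400%,  r̄m = -0.3800%
Cov = Σ(rp − r̄p)(rm − r̄m) / 5 = 3.5432
Var(rm) = Σ(rm − r̄m)² / 5 = 2.4616
β = Cov / Var = 3.5432 / 2.4616 = 1.4394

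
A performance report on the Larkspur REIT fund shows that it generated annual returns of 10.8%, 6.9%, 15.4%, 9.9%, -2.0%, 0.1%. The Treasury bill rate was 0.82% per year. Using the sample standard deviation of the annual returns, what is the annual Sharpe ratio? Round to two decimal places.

r̄ = (10.8 + 6.9 + 15.4 + 9.9 − 2 + 0.1) / 6 = 6.8500%
Sample σ = √[Σ(r − r̄)² / 5] = √[221.8950 / 5] = √44.3790 = 6.6618%
Sharpe = (r̄ − rf) / σ = (6.8500 − 0.82) / 6.6618 = 6.0300 / 6.6618 = 0.9052

0.91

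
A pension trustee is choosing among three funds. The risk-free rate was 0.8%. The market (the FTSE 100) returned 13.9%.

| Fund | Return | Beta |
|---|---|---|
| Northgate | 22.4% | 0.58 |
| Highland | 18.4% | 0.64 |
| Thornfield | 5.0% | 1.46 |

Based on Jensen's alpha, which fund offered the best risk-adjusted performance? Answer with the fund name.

Northgate

Northgate: α = 22.4% − [0.8% + 0.58 × (13.9% − 0.8%)] = 14.002
Highland: α = 18.4% − [0.8% + 0.64 × (13.9% − 0.8%)] = 9.216
Thornfield: α = 5.0% − [0.8% + 1.46 × (13.9% − 0.8%)] = -14.926
Highest: Northgate (14.002).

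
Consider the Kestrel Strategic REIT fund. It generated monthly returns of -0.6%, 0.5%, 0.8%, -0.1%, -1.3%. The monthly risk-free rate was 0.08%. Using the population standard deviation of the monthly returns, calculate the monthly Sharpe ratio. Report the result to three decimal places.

-0.291

r̄ = (-0.6 + 0.5 + 0.8 − 0.1 − 1.3) / 5 = -0.1400%
Σ(r − r̄)² = 2.8520; population σ = √(2.8520/5) = 0.7552%
Sharpe = (r̄ − rf) / σ = (-0.1400 − 0.08) / 0.7552 = -0.2200 / 0.7552 = -0.2913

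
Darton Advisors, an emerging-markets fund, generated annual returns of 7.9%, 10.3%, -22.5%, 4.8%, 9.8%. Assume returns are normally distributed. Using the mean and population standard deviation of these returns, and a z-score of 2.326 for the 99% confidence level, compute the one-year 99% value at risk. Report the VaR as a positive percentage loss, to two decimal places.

Mean return r̄ = 10.30 / 5 = 2.0600%
Population std dev = √[772.6120 / 5] = 12.4307%
VaR = −(r̄ − z·σ) = −(2.0600 − 2.326 × 12.4307) = −(-26.8538) = 26.8538%

26.85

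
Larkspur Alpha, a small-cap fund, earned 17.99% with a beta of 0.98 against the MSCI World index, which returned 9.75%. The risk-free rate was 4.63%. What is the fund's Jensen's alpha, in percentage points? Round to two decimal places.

CAPM expected return = Rf + β(Rm − Rf) = 4.63% + 0.98 × (9.75% − 4.63%) = 4.63 + 0.98 × 5.12 = 9.6476%
Jensen's α = Rp − E[R] = 17.99% − 9.6476% = 8.3424

8.34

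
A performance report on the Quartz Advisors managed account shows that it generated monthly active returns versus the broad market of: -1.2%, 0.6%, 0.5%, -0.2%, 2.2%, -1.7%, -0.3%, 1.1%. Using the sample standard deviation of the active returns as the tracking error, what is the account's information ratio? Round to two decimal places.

0.10

Mean return r̄ = 1.00 / 8 = 0.1250%
Sample σ = √[Σ(r − r̄)² / 7] = √[10.9950 / 7] = √1.5707 = 1.2533%
IR = r̄ / tracking error = 0.1250 / 1.2533 = 0.0997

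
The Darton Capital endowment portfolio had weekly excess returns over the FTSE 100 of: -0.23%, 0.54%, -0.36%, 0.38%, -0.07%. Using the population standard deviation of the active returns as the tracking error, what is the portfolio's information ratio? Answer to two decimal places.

0.15

μ = (-0.23 + 0.54 − 0.36 + 0.38 − 0.07) / 5 = 0.260 / 5 = 0.0520%
Σ(r − μ)² = (-0.23 − 0.0520)² + (0.54 − 0.0520)² + (-0.36 − 0.0520)² + … = 0.6099
σ = √[0.6099 / 5] = 0.3493%
IR = μ / tracking error = 0.0520 / 0.3493 = 0.1489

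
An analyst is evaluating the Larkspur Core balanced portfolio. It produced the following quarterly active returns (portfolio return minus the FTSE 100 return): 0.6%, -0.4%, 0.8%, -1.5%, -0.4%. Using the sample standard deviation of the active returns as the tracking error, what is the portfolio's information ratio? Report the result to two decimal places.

-0.20

r̄ = (0.6 − 0.4 + 0.8 − 1.5 − 0.4) / 5 = -0.90 / 5 = -0.1800%
Sample σ = √[Σ(r − r̄)² / 4] = √[3.4080 / 4] = √0.8520 = 0.9230%
IR = r̄ / tracking error = -0.1800 / 0.9230 = -0.1950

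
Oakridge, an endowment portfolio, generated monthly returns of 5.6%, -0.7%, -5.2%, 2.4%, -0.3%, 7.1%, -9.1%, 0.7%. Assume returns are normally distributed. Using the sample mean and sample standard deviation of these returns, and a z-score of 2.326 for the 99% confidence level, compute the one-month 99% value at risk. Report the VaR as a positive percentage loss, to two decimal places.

Mean return μ = 0.50 / 8 = 0.0625%
Sample std dev = √[198.4188 / 7] = 5.3241%
VaR = −(μ − z·σ) = −(0.0625 − 2.326 × 5.3241) = −(-12.3214) = 12.3214%

12.32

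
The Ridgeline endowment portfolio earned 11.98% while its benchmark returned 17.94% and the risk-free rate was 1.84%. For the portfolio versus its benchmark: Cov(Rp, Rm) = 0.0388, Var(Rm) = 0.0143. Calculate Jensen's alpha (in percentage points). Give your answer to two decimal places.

β = Cov / Var = 0.0388 / 0.0143 = 2.7133
E[R] = Rf + β(Rm − Rf) = 1.84% + 2.7133 × (17.94% − 1.84%) = 45.5241%
α = Rp − E[R] = 11.98% − 45.5241% = -33.5441

-33.54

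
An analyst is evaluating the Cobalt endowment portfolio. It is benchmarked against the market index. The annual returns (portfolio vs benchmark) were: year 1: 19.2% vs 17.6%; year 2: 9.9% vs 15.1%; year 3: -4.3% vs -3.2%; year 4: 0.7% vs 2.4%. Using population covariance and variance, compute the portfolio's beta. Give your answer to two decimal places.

1.00

r̄p = 6.3750%,  r̄m = 7.9750%
Cov = Σ(rp − r̄p)(rm − r̄m) / 4 = 74.8719
Var(rm) = Σ(rm − r̄m)² / 4 = 74.8419
β = Cov / Var = 74.8719 / 74.8419 = 1.0004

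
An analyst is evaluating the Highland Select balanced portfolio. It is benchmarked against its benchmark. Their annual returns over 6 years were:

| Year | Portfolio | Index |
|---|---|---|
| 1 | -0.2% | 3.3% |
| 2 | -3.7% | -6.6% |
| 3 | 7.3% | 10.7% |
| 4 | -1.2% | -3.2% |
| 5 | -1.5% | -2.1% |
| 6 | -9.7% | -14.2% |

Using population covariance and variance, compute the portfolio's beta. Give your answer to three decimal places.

r̄p = -1.5000%,  r̄m = -2.0167%
Cov = Σ(rp − r̄p)(rm − r̄m) / 6 = 38.0750
Var(rm) = Σ(rm − r̄m)² / 6 = 60.1381
β = Cov / Var = 38.0750 / 60.1381 = 0.6331

0.633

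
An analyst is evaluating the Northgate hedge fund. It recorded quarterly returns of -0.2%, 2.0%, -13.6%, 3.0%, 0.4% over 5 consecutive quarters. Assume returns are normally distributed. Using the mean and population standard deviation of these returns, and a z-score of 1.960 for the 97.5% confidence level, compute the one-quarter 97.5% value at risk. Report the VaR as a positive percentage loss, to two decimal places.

13.57

Mean return μ = -8.40 / 5 = -1.6800%
Population σ = √[Σ(r − μ)² / 5] = √[184.0480 / 5] = √36.8096 = 6.0671%
VaR = −(μ − z·σ) = −(-1.6800 − 1.960 × 6.0671) = −(-13.5715) = 13.5715%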